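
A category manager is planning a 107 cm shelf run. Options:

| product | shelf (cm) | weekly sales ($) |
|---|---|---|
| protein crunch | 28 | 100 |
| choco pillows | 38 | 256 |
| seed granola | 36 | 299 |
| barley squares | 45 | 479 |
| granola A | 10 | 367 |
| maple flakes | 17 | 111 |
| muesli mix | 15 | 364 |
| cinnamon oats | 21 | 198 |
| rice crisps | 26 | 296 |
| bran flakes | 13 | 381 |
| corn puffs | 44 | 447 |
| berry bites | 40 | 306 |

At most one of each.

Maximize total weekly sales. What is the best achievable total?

Ranking by ratio (weekly sales/cm): granola A 36.70, bran flakes 29.31, muesli mix 24.27.
A density-first pass picks granola A + maple flakes + muesli mix + cinnamon oats + rice crisps + bran flakes — 1717 at 102 cm.
The 43 cm tied up in maple flakes and rice crisps is better spent on barley squares — total rises to 1789 (104 cm).
Runner-up granola A + muesli mix + cinnamon oats + bran flakes + corn puffs tops out at 1757.

1789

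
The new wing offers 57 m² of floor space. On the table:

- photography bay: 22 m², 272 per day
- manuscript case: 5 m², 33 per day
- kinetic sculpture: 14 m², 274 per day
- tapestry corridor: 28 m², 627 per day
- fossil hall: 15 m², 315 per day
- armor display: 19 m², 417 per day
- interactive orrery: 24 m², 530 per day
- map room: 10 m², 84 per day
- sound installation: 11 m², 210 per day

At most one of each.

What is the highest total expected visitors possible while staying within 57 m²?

1221

Ranking by ratio (expected visitors/m²): tapestry corridor 22.39, interactive orrery 22.08, armor display 21.95, fossil hall 21.00.
Taking the top-ratio exhibits first gives manuscript case + tapestry corridor + interactive orrery for 1190 (57 m²).
Replace manuscript case and tapestry corridor with kinetic sculpture + armor display: the trade gains 31 net, giving 1221 at 57 m².
The closest alternative, kinetic sculpture + tapestry corridor + fossil hall, reaches only 1216.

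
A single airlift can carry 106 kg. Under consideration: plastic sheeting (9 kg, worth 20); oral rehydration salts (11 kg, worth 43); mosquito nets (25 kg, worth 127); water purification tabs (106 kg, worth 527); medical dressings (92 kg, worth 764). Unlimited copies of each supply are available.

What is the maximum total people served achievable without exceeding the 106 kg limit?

Taking oral rehydration salts + medical dressings: 103 kg used, 807 in people served.
That's the maximum — no swap from here does better than 807.

807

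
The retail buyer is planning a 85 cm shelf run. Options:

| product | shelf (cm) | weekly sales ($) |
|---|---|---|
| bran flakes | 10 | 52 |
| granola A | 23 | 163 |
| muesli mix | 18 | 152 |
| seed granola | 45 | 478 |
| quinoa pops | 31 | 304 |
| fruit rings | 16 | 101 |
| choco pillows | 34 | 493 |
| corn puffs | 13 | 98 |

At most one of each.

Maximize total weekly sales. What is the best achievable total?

971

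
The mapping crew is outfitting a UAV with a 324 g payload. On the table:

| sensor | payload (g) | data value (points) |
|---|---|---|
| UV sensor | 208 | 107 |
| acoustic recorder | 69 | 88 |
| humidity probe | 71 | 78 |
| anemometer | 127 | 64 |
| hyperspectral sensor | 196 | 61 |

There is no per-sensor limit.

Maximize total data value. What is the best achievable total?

The ratio ordering already packs tightly: 4×acoustic recorder, 276 g, 352.
Every other selection either busts 324 g or fails to beat 352.

352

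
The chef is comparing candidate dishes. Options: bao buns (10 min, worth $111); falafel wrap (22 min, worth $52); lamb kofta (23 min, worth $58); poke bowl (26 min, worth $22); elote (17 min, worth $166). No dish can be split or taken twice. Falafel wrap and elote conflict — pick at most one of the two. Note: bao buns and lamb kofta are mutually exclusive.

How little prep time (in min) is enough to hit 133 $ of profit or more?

Minimise min subject to total profit ≥ 133.
elote: 166 profit at 17 min.
Any bundle with less than 17 min falls short of 133.

17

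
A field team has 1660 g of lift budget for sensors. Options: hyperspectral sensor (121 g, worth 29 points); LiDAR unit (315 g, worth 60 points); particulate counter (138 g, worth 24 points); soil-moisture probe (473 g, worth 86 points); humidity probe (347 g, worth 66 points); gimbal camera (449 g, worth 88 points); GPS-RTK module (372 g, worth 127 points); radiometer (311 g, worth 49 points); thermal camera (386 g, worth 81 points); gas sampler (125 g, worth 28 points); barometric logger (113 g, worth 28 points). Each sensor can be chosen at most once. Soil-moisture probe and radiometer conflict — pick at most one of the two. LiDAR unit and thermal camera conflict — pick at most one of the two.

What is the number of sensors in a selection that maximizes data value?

The maximum data value within 1660 g is 386.
For example hyperspectral sensor + soil-moisture probe + gimbal camera + GPS-RTK module + gas sampler + barometric logger achieves it, using 1653 g.
All optima have 6 sensors.

6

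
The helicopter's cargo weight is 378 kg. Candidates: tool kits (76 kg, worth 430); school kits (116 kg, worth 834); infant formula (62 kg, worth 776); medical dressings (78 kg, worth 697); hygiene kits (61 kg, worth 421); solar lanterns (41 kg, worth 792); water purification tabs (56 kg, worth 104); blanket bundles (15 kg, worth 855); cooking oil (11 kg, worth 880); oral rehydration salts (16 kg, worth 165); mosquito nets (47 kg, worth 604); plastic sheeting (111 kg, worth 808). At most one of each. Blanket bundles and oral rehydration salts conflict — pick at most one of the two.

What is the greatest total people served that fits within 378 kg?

Taking school kits + infant formula + medical dressings + solar lanterns + blanket bundles + cooking oil + mosquito nets: 370 kg used, 5438 in people served.

5438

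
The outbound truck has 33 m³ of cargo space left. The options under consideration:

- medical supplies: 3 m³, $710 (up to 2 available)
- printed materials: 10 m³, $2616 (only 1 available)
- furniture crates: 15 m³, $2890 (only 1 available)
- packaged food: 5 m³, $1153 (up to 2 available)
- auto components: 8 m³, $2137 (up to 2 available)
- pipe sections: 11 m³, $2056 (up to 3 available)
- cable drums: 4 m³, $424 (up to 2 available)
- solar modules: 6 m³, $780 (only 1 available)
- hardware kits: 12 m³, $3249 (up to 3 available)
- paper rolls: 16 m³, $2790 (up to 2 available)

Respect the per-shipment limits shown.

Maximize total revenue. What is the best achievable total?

Greedy by ratio would take auto components + 2×hardware kits: 32 m³ used, total 8635.
Replace hardware kits with medical supplies + printed materials: the trade gains 77 net, giving 8712 at 33 m³.
That's the maximum — no swap from here does better than 8712.

8712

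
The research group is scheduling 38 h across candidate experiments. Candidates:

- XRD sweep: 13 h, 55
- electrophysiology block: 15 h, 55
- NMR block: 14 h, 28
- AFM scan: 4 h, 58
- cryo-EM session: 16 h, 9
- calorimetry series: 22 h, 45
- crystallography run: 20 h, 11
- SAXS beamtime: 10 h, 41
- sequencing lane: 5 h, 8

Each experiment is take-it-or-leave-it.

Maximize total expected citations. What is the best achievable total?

176

Taking the top-ratio experiments first gives XRD sweep + AFM scan + SAXS beamtime + sequencing lane for 162 (32 h).
Replace SAXS beamtime with electrophysiology block: the trade gains 14 net, giving 176 at 37 h.
Nothing else within 38 h beats 176.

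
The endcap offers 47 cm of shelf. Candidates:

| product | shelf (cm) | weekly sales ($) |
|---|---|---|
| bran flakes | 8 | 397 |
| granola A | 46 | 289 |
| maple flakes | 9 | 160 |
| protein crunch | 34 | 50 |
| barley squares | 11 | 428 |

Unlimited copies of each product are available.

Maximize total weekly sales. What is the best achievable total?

Filling by ratio: 5×bran flakes for 1985, with 7 cm left unused.
Dropping 2×bran flakes frees 16 cm; slotting in 2×barley squares (22 cm) lifts the total to 2047 at 46 cm.

2047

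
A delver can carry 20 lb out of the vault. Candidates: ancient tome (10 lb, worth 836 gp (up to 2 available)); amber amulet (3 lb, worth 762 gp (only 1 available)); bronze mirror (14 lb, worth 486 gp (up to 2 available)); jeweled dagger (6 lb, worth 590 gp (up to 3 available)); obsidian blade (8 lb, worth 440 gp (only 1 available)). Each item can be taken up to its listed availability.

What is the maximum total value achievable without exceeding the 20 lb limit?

2188

By value per lb: amber amulet 254.00, jeweled dagger 98.33, ancient tome 83.60 lead.
The ratio heuristic lands on amber amulet + 2×jeweled dagger (1942) but leaves 5 lb idle.
Replace jeweled dagger with ancient tome: the trade gains 246 net, giving 2188 at 19 lb.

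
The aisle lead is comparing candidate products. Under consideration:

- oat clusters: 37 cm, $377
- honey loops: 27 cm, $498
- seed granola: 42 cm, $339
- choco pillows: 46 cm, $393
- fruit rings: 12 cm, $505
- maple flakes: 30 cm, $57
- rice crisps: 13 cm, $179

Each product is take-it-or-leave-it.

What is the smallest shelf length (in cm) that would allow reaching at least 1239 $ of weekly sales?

76

Look for the lowest-shelf combination reaching 1239.
oat clusters + honey loops + fruit rings reaches 1380 using 76 cm.
No combination under 76 cm hits 1239.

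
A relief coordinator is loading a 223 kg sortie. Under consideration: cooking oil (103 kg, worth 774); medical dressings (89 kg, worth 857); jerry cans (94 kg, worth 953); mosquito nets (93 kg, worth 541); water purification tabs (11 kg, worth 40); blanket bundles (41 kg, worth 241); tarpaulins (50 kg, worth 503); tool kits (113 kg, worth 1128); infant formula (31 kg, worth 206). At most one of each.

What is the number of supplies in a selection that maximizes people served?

3

Optimal total is 2121.
jerry cans + water purification tabs + tool kits hits 2121 at 218 kg.
Any selection reaching 2121 contains exactly 3 supplies.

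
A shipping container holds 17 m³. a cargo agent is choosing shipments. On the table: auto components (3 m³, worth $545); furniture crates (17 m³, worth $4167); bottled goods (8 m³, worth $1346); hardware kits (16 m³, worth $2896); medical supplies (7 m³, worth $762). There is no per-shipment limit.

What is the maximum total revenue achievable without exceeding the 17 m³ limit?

The ratio ordering already packs tightly: furniture crates, 17 m³, 4167.
That's the maximum — no swap from here does better than 4167.

4167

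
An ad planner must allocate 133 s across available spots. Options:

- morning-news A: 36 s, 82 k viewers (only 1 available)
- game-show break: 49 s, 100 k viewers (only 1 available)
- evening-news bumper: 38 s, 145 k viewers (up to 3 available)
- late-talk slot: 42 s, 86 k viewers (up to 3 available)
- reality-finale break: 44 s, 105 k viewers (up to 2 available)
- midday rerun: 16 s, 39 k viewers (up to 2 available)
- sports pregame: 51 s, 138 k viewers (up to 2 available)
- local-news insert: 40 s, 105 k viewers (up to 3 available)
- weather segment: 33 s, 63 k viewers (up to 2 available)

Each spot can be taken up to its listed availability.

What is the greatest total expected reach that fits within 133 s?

474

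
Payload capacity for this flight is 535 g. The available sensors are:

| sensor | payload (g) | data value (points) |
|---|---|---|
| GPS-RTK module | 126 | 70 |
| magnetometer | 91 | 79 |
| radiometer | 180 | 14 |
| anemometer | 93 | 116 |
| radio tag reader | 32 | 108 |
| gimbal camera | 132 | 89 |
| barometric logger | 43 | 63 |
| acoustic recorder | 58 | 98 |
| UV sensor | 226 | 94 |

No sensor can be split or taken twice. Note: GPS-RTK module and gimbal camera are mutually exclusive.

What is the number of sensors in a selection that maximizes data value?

The maximum data value within 535 g is 553.
For example magnetometer + anemometer + radio tag reader + gimbal camera + barometric logger + acoustic recorder achieves it, using 449 g.
All optima have 6 sensors.

6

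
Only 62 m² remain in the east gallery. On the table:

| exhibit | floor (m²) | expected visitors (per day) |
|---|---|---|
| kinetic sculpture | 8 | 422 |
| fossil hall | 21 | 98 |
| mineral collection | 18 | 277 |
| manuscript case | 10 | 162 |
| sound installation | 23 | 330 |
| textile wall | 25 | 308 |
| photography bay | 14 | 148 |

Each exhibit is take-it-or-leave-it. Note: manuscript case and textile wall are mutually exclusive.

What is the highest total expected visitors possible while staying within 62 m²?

1191

Kinetic sculpture + mineral collection + manuscript case + sound installation uses 59 of the 62 m² and totals 1191.
Runner-up kinetic sculpture + manuscript case + sound installation + photography bay tops out at 1062.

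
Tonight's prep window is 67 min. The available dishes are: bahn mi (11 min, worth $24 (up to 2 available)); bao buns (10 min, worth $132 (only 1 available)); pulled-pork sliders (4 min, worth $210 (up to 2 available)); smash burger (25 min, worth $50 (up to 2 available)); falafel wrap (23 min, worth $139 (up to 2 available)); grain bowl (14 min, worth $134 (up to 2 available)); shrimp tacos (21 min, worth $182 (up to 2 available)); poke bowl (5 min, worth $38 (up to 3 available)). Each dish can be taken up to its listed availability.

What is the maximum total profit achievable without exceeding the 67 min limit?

1002

Density check — pulled-pork sliders 52.50, bao buns 13.20, grain bowl 9.57, shrimp tacos 8.67 are the best per min.
Bao buns + 2×pulled-pork sliders + 2×grain bowl + shrimp tacos uses 67 of the 67 min and totals 1002.
That's the maximum — no swap from here does better than 1002.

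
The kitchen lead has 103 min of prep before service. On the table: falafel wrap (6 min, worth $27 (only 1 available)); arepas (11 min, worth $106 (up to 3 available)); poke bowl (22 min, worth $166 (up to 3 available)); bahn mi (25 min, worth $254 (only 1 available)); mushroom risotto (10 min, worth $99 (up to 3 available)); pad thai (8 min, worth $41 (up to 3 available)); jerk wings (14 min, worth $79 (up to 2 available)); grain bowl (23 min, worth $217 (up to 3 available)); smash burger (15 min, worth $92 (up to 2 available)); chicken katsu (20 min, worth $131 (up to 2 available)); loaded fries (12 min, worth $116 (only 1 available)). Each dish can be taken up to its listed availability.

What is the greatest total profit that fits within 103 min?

Greedy by ratio would take 3×arepas + bahn mi + 3×mushroom risotto + loaded fries: 100 min used, total 985.
Dropping 2×mushroom risotto frees 20 min; slotting in grain bowl (23 min) lifts the total to 1004 at 103 min.

1004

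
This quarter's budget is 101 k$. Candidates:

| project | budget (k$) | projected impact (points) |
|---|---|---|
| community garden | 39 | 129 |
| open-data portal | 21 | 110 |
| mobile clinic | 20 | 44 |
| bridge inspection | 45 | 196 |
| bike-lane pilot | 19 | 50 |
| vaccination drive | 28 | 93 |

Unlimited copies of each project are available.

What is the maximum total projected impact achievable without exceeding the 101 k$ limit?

440

Ranking by ratio (projected impact/k$): open-data portal 5.24, bridge inspection 4.36, vaccination drive 3.32, community garden 3.31.
Best packing: 4×open-data portal — 84 k$, 440 total.
The spare 17 k$ is too small for any remaining project, and no exchange beats 440.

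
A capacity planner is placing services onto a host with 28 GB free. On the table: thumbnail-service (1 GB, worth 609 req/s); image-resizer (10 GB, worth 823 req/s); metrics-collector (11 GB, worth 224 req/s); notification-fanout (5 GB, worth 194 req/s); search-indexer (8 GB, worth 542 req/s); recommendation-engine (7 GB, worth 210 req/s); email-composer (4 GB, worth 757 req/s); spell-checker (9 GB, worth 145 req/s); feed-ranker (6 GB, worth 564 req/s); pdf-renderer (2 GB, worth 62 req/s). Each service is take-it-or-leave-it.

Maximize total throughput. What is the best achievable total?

The ratio ordering already packs tightly: thumbnail-service + image-resizer + notification-fanout + email-composer + feed-ranker + pdf-renderer, 28 GB, 3009.
The closest alternative, thumbnail-service + image-resizer + recommendation-engine + email-composer + feed-ranker, reaches only 2963.

3009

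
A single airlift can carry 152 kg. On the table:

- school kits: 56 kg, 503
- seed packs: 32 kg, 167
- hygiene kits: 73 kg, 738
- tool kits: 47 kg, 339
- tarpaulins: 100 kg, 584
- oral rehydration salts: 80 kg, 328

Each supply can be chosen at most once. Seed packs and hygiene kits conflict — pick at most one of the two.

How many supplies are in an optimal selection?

2

Best achievable people served is 1241.
One optimal bundle: school kits + hygiene kits (129 kg).
Any selection reaching 1241 contains exactly 2 supplies.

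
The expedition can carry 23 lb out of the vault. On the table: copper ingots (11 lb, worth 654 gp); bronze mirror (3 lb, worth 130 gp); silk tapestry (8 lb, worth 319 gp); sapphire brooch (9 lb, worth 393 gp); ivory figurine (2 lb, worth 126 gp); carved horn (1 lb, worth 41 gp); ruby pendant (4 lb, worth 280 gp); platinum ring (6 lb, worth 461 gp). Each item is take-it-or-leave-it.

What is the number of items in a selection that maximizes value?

4

Best achievable value is 1521.
For example copper ingots + ivory figurine + ruby pendant + platinum ring achieves it, using 23 lb.
Every optimal selection uses 4 items.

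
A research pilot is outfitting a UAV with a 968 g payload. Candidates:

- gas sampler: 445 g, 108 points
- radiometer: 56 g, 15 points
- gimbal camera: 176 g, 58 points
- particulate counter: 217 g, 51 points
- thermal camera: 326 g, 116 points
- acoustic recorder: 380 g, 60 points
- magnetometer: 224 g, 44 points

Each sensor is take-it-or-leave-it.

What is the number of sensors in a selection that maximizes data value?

3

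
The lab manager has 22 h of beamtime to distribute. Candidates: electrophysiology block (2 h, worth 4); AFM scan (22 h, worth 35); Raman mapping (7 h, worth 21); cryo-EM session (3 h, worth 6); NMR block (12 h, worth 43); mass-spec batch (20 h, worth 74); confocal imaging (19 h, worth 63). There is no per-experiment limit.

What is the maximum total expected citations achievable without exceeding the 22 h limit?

78

Ranking by ratio (expected citations/h): mass-spec batch 3.70, NMR block 3.58, confocal imaging 3.32.
Taking electrophysiology block + mass-spec batch: 22 h used, 78 in expected citations.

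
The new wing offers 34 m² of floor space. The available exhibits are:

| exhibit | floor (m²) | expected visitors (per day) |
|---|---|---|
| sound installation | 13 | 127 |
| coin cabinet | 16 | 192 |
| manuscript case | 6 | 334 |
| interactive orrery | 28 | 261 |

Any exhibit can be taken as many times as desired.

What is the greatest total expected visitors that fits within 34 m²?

1670

By expected visitors per m²: manuscript case 55.67, coin cabinet 12.00, sound installation 9.77, interactive orrery 9.32 lead.
Best packing: 5×manuscript case — 30 m², 1670 total.
Nothing else within 34 m² beats 1670.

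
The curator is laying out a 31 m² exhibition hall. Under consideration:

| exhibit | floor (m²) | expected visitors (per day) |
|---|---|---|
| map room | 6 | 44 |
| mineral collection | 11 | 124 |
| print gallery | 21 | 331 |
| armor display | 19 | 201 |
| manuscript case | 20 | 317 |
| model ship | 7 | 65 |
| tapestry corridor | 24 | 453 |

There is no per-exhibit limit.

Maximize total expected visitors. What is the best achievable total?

518

Model ship + tapestry corridor uses 31 of the 31 m² and totals 518.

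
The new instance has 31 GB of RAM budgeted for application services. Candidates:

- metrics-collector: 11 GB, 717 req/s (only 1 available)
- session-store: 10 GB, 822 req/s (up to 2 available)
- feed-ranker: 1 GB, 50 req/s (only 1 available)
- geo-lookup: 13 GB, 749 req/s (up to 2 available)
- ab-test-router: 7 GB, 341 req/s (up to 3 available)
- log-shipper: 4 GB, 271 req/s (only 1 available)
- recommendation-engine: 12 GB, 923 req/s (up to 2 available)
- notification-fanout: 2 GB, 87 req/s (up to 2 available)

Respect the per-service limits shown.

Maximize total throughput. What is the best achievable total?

Density check — session-store 82.20, recommendation-engine 76.92, log-shipper 67.75, metrics-collector 65.18 are the best per GB.
Taking the top-ratio services first gives 2×session-store + feed-ranker + log-shipper + 2×notification-fanout for 2139 (29 GB).
Dropping feed-ranker and log-shipper and 2×notification-fanout frees 9 GB; slotting in metrics-collector (11 GB) lifts the total to 2361 at 31 GB.
Nothing else within 31 GB beats 2361.

2361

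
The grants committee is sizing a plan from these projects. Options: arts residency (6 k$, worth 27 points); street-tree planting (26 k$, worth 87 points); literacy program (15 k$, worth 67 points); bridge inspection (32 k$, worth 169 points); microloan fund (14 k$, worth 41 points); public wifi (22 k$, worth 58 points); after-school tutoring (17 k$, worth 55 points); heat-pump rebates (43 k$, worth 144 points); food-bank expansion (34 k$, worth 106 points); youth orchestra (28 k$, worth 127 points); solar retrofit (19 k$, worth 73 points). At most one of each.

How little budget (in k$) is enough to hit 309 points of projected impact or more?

66

Minimise k$ subject to total projected impact ≥ 309.
arts residency + bridge inspection + youth orchestra reaches 323 using 66 k$.
Any bundle with less than 66 k$ falls short of 309.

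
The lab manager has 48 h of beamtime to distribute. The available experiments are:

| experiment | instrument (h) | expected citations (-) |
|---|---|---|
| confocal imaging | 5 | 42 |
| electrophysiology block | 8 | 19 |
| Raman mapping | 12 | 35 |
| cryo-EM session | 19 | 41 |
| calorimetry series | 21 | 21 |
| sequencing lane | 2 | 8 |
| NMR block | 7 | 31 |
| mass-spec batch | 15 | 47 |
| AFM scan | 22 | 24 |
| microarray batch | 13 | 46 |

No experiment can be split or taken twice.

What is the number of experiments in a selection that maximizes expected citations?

Optimal total is 185.
One optimal bundle: confocal imaging + electrophysiology block + NMR block + mass-spec batch + microarray batch (48 h).
Any selection reaching 185 contains exactly 5 experiments.

5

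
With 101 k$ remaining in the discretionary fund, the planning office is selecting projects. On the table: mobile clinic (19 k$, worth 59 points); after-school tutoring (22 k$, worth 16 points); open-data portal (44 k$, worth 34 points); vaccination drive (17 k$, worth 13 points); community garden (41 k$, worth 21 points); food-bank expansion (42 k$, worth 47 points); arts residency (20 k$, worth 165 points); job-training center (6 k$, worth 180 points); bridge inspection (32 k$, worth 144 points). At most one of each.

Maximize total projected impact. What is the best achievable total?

564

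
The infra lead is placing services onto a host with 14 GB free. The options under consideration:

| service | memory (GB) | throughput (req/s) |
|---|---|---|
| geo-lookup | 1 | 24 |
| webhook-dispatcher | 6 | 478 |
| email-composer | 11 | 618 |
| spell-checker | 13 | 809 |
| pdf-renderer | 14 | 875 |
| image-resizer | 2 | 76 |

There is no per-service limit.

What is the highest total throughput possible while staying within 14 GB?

1032

The ratio ordering already packs tightly: 2×webhook-dispatcher + image-resizer, 14 GB, 1032.
That's the maximum — no swap from here does better than 1032.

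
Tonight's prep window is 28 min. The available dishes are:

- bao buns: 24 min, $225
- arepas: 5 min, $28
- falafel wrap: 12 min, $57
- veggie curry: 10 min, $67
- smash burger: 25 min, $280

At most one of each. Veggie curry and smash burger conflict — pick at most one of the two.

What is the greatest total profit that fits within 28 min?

Ranking by ratio (profit/min): smash burger 11.20, bao buns 9.38, veggie curry 6.70, arepas 5.60.
Best packing: smash burger — 25 min, 280 total.
Every other selection either busts 28 min or breaks a pairing rule or fails to beat 280.

280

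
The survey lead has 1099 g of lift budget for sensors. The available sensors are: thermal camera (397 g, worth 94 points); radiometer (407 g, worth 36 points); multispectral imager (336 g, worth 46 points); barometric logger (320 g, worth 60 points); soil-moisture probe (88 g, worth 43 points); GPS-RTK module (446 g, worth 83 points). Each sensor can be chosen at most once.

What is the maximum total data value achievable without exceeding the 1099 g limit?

220

By data value per g: soil-moisture probe 0.49, thermal camera 0.24, barometric logger 0.19 lead.
The ratio heuristic lands on thermal camera + barometric logger + soil-moisture probe (197) but leaves 294 g idle.
Dropping barometric logger frees 320 g; slotting in GPS-RTK module (446 g) lifts the total to 220 at 931 g.
Runner-up thermal camera + multispectral imager + barometric logger tops out at 200.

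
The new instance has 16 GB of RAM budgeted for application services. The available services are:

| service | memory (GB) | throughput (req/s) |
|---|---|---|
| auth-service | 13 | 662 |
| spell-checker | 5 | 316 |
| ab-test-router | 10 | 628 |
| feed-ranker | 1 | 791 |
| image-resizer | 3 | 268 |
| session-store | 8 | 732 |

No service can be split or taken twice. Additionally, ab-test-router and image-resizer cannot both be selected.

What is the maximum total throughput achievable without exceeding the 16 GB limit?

Density check — feed-ranker 791.00, session-store 91.50, image-resizer 89.33 are the best per GB.
The ratio heuristic lands on feed-ranker + image-resizer + session-store (1791) but leaves 4 GB idle.
Replace image-resizer with spell-checker: the trade gains 48 net, giving 1839 at 14 GB.
Next best is feed-ranker + image-resizer + session-store at 1791 (12 GB) — short by 48.

1839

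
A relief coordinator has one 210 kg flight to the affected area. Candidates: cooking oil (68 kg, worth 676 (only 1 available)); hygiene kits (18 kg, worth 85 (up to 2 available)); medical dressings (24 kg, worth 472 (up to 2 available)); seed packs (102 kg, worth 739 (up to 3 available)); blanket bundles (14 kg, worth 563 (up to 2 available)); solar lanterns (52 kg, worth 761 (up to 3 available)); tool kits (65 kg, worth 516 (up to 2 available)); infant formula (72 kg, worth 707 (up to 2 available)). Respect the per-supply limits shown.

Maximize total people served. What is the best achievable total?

By people served per kg: blanket bundles 40.21, medical dressings 19.67, solar lanterns 14.63, cooking oil 9.94 lead.
Greedy by ratio would take hygiene kits + 2×medical dressings + 2×blanket bundles + 2×solar lanterns: 198 kg used, total 3677.
Replace hygiene kits and medical dressings with solar lanterns: the trade gains 204 net, giving 3881 at 208 kg.
Nothing else within 210 kg beats 3881.

3881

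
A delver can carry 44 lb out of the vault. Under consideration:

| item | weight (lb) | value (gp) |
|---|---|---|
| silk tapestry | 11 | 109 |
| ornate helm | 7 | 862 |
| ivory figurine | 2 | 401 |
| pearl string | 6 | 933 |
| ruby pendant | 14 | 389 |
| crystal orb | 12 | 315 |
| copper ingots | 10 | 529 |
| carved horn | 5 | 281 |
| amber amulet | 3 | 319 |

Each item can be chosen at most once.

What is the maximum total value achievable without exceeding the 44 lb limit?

The ratio ordering already packs tightly: silk tapestry + ornate helm + ivory figurine + pearl string + copper ingots + carved horn + amber amulet, 44 lb, 3434.

3434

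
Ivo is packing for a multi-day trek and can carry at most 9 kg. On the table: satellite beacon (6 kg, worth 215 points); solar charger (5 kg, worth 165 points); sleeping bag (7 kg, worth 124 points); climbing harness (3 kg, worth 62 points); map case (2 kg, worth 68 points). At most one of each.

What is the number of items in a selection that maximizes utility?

2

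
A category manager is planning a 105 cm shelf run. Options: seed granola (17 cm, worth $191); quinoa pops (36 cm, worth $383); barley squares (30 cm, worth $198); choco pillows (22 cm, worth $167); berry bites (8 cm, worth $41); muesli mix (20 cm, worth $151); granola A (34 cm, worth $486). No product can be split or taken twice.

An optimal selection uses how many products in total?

4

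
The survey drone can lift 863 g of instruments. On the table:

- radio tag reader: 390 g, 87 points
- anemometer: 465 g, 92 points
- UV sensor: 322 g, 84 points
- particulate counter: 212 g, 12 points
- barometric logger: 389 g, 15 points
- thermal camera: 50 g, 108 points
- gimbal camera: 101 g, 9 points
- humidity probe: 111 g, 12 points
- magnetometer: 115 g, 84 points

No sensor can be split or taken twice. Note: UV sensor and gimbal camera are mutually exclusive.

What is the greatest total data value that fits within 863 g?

305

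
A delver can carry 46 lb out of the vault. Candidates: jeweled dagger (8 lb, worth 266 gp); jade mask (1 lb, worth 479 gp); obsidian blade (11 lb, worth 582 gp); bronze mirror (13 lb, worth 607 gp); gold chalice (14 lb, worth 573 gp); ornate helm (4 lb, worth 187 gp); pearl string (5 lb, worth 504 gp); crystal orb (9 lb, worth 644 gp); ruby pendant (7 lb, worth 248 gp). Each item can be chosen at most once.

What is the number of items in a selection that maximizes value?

Optimal total is 3064.
One optimal bundle: jade mask + obsidian blade + bronze mirror + pearl string + crystal orb + ruby pendant (46 lb).
All optima have 6 items.

6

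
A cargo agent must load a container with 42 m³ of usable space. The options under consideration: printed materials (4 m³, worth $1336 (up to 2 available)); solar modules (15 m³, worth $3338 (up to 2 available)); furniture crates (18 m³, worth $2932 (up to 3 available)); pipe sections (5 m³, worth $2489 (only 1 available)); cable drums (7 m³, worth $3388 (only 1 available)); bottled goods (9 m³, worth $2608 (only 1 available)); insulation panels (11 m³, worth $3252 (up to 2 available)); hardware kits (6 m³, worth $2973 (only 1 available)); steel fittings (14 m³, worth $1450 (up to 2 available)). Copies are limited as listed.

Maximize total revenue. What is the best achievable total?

16046

Density check — pipe sections 497.80, hardware kits 495.50, cable drums 484.00, printed materials 334.00 are the best per m³.
Greedy by ratio would take 2×printed materials + pipe sections + cable drums + insulation panels + hardware kits: 37 m³ used, total 14774.
Replace printed materials with bottled goods: the trade gains 1272 net, giving 16046 at 42 m³.
That's the maximum — no swap from here does better than 16046.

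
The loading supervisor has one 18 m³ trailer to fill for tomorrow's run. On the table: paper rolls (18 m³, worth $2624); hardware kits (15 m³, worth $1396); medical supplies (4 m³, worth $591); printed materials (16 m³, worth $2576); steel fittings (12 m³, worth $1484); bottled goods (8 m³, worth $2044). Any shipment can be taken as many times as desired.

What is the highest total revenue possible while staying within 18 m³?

4088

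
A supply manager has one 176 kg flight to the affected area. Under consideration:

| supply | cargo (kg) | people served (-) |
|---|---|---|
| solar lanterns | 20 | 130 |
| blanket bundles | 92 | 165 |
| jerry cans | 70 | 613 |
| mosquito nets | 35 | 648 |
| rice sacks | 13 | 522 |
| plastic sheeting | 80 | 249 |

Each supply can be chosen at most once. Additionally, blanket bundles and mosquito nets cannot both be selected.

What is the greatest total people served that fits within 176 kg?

Solar lanterns + jerry cans + mosquito nets + rice sacks uses 138 of the 176 kg and totals 1913.
The closest alternative, jerry cans + mosquito nets + rice sacks, reaches only 1783.

1913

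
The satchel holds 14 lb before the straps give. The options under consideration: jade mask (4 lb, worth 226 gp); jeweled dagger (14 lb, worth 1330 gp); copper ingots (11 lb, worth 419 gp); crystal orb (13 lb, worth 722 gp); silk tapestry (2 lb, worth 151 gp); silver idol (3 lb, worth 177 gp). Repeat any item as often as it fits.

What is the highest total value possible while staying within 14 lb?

By value per lb: jeweled dagger 95.00, silk tapestry 75.50, silver idol 59.00 lead.
Best packing: jeweled dagger — 14 lb, 1330 total.
That's the maximum — no swap from here does better than 1330.

1330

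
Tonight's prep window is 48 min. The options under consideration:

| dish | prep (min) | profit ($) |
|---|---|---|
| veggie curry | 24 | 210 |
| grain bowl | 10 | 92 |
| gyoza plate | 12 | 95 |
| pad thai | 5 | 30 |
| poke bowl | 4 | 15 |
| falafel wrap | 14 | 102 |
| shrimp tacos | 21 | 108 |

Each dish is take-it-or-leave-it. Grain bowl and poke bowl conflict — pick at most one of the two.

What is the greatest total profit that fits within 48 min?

Filling by ratio: veggie curry + grain bowl + gyoza plate for 397, with 2 min left unused.
Dropping gyoza plate frees 12 min; slotting in falafel wrap (14 min) lifts the total to 404 at 48 min.
No other feasible combination exceeds 404.

404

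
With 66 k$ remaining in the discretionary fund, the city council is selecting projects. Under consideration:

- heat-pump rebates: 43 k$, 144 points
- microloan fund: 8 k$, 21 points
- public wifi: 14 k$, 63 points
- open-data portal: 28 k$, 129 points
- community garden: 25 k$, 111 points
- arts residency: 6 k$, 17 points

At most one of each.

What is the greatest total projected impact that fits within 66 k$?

Density check — open-data portal 4.61, public wifi 4.50, community garden 4.44, heat-pump rebates 3.35 are the best per k$.
The ratio heuristic lands on microloan fund + public wifi + open-data portal + arts residency (230) but leaves 10 k$ idle.
The 20 k$ tied up in public wifi and arts residency is better spent on community garden — total rises to 261 (61 k$).

261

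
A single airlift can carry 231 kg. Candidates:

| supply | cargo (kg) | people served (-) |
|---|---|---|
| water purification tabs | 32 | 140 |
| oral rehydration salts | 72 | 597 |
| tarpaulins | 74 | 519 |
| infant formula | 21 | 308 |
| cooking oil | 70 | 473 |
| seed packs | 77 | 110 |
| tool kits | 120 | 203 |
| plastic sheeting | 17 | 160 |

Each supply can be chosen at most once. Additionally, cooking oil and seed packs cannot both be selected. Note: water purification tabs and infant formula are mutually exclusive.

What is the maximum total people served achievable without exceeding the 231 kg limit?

1589

Density check — infant formula 14.67, plastic sheeting 9.41, oral rehydration salts 8.29, tarpaulins 7.01 are the best per kg.
Best packing: oral rehydration salts + tarpaulins + cooking oil — 216 kg, 1589 total.
The closest alternative, oral rehydration salts + tarpaulins + infant formula + plastic sheeting, reaches only 1584.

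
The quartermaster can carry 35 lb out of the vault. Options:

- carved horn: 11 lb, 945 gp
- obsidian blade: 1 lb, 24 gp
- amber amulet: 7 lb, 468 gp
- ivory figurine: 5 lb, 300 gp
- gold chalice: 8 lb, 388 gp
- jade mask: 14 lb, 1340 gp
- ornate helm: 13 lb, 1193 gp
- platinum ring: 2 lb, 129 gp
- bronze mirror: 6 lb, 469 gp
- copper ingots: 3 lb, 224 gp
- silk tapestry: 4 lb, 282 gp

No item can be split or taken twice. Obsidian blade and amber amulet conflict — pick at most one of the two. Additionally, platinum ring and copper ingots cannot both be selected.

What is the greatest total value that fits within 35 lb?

The ratio ordering already packs tightly: jade mask + ornate helm + platinum ring + bronze mirror, 35 lb, 3131.
Nothing else feasible within 35 lb beats 3131.

3131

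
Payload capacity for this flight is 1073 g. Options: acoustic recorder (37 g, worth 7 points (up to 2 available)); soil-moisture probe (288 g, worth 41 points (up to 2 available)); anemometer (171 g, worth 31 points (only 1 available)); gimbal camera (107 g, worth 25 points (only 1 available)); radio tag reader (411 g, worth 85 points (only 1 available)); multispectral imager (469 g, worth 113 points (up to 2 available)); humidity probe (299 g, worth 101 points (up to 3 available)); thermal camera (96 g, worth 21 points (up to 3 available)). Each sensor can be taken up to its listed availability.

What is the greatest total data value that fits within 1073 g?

338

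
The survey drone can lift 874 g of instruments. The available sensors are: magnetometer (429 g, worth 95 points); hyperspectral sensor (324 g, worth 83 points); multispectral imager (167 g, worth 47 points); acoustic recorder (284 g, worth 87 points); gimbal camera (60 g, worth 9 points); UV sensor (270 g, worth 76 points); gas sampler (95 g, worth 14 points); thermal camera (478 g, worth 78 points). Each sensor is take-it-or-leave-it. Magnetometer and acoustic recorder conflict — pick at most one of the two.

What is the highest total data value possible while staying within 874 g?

231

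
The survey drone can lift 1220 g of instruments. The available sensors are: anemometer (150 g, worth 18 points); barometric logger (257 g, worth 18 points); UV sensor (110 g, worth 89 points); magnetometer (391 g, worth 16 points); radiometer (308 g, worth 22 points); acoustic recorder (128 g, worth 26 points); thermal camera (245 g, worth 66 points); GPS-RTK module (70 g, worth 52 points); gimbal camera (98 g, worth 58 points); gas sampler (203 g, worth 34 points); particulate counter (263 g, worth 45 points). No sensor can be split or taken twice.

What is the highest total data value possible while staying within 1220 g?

Best packing: UV sensor + acoustic recorder + thermal camera + GPS-RTK module + gimbal camera + gas sampler + particulate counter — 1117 g, 370 total.

370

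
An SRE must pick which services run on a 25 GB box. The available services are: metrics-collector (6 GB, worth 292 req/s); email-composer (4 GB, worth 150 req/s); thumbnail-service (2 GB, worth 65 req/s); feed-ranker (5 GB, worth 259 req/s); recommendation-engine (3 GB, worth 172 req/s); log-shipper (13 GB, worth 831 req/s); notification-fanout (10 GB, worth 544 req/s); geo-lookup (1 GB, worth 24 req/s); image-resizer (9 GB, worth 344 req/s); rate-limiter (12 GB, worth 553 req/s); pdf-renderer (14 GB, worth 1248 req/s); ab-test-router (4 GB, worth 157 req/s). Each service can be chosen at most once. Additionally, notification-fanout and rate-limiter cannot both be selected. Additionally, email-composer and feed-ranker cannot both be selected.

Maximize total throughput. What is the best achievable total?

A density-first pass picks thumbnail-service + feed-ranker + recommendation-engine + geo-lookup + pdf-renderer — 1768 at 25 GB.
Replace thumbnail-service and feed-ranker and recommendation-engine with notification-fanout: the trade gains 48 net, giving 1816 at 25 GB.
Next best is metrics-collector + feed-ranker + pdf-renderer at 1799 (25 GB) — short by 17.

1816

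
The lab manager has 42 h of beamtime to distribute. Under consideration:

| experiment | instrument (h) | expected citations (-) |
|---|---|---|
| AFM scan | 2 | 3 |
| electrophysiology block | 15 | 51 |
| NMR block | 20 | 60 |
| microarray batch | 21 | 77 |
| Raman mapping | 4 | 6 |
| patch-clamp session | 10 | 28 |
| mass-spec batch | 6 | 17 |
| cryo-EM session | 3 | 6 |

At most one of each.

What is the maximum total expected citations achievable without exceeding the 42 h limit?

Taking electrophysiology block + microarray batch + mass-spec batch: 42 h used, 145 in expected citations.
Every other selection either busts 42 h or fails to beat 145.

145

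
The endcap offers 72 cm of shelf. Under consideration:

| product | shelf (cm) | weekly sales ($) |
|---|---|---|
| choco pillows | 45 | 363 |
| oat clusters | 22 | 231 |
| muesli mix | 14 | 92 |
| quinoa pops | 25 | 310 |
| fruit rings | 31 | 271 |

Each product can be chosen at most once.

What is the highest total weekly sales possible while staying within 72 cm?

673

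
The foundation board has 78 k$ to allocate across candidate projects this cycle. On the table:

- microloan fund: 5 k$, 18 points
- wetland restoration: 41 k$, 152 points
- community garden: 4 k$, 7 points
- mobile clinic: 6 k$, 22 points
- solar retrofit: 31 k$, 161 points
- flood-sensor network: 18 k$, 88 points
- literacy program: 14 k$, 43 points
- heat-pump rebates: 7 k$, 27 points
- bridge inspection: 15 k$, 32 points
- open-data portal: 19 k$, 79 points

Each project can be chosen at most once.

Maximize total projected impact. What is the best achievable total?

357

A density-first pass picks solar retrofit + flood-sensor network + heat-pump rebates + open-data portal — 355 at 75 k$.
Dropping heat-pump rebates frees 7 k$; slotting in community garden + mobile clinic (10 k$) lifts the total to 357 at 78 k$.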